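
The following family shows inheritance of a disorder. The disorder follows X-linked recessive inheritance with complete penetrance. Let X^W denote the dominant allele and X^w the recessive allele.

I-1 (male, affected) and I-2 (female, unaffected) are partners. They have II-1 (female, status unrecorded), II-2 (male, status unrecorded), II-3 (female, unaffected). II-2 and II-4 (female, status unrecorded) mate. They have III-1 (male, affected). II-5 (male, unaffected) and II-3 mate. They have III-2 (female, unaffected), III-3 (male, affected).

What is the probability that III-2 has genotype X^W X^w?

II-5 is unaffected, so II-5 is X^W Y.
II-3 is unaffected so carries W and received w from I-1 (X^w Y), so II-3 is X^W X^w.
Their cross gives offspring ratios 1/2 X^W X^W : 1/2 X^W X^w. Conditioning on III-2 being unaffected, P(X^W X^w) = 1/2 / 1 = 1/2.

1/2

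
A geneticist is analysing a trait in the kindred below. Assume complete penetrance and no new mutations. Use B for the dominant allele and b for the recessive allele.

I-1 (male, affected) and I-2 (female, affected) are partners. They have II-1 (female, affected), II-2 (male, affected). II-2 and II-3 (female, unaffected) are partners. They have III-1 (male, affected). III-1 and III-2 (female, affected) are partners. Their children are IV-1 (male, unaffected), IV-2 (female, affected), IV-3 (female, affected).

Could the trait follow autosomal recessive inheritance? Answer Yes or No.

No

Under autosomal recessive, IV-1 (unaffected, male) cannot arise from III-1 (affected) × III-2 (affected).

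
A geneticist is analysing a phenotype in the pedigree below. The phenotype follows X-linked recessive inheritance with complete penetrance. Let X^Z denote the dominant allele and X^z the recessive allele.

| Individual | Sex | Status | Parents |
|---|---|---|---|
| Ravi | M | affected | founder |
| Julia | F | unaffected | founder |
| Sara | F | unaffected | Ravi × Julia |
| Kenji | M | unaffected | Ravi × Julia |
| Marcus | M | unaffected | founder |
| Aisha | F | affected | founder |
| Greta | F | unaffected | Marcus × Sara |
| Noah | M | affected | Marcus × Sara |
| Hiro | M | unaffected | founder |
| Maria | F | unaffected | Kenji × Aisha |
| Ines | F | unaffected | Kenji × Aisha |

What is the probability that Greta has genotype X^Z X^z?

1/2

Marcus is unaffected, so Marcus is X^Z Y.
Sara is unaffected so carries Z and received z from Ravi (X^z Y), so Sara is X^Z X^z.
Their cross gives offspring ratios 1/2 X^Z X^Z : 1/2 X^Z X^z. Conditioning on Greta being unaffected, P(X^Z X^z) = 1/2 / 1 = 1/2.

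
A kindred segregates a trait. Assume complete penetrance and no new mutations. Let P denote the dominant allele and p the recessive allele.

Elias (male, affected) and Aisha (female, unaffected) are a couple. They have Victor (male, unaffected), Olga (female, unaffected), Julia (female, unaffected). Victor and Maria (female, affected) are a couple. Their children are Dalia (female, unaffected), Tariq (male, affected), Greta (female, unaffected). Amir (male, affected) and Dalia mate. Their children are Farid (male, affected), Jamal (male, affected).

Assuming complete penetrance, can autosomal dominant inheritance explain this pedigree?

Yes

A consistent assignment under autosomal dominant exists: Elias Pp, Aisha pp, Victor pp, Olga pp, Julia pp, Maria Pp, Dalia pp, Tariq Pp, Greta pp, Amir PP, Farid Pp, Jamal Pp.
In this assignment every recorded phenotype matches its genotype and every non-founder's genotype is obtainable from its parents' genotypes, so the pedigree is consistent.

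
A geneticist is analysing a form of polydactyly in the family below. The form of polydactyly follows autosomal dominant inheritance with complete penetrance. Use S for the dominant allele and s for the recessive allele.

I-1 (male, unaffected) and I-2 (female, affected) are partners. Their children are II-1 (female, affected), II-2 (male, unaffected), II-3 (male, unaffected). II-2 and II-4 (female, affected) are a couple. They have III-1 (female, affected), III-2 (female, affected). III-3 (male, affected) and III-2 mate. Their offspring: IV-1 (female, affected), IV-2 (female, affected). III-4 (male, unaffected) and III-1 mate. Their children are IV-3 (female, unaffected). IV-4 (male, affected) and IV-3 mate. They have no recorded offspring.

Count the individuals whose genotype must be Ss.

Obligate heterozygotes: I-2 is affected so carries S and passed s to II-2 (ss), so I-2 is Ss; II-1 is affected so carries S and received s from I-1 (ss), so II-1 is Ss; III-1 is affected so carries S and received s from II-2 (ss), so III-1 is Ss; III-2 is affected so carries S and received s from II-2 (ss), so III-2 is Ss.
Every other individual is either homozygous by phenotype or has at least one consistent homozygous assignment, so the count is 4.

4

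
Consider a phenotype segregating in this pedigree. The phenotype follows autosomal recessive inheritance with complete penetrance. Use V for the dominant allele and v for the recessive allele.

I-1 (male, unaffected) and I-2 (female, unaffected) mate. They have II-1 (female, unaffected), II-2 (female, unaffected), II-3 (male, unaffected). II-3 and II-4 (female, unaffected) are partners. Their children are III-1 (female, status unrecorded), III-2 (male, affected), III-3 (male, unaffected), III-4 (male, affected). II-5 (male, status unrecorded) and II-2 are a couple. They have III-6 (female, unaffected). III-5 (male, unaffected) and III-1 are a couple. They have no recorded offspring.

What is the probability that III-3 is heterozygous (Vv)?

II-3 is unaffected so carries V and passed v to III-2 (vv), so II-3 is Vv.
II-4 is unaffected so carries V and passed v to III-2 (vv), so II-4 is Vv.
Their cross gives offspring ratios 1/4 VV : 1/2 Vv : 1/4 vv. Conditioning on III-3 being unaffected, P(Vv) = 1/2 / 3/4 = 2/3.

2/3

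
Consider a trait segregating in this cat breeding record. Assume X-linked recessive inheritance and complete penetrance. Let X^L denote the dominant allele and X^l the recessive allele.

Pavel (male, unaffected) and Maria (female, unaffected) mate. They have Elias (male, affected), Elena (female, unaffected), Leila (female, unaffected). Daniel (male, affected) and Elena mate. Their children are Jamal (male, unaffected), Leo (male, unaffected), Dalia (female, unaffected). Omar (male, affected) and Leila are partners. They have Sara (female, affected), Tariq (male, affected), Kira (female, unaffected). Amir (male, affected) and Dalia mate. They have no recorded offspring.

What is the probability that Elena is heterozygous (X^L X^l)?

1/9

Pavel is unaffected, so Pavel is X^L Y.
Maria is unaffected so carries L and passed l to Elias (X^l Y), so Maria is X^L X^l.
Their cross gives offspring ratios 1/2 X^L X^L : 1/2 X^L X^l. Conditioning on Elena being unaffected, P(X^L X^l) = 1/2 / 1 = 1/2 before taking Elena's own offspring into account.
Daniel is affected, so Daniel is X^l Y.
Now use Elena's offspring. Probability of each recorded status — unaffected son Jamal: 1/2 if Elena is X^L X^l, 1 if X^L X^L; unaffected son Leo: 1/2 if Elena is X^L X^l, 1 if X^L X^L; unaffected daughter Dalia: 1/2 if Elena is X^L X^l, 1 if X^L X^L.
Bayes: P(X^L X^l) = 1/2·1/8 / (1/2·1/8 + 1/2·1) = 1/9.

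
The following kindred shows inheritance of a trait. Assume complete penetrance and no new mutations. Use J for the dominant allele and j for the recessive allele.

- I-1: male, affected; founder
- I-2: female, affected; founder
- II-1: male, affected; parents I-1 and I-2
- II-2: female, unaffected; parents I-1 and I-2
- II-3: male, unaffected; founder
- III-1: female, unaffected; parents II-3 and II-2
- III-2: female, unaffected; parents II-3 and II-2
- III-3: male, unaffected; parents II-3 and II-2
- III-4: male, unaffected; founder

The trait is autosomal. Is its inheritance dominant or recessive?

I-1 and I-2 are both affected yet have an unaffected child II-2. Under a recessive model two affected parents are homozygous and every child would be affected, so the trait cannot be recessive.

dominant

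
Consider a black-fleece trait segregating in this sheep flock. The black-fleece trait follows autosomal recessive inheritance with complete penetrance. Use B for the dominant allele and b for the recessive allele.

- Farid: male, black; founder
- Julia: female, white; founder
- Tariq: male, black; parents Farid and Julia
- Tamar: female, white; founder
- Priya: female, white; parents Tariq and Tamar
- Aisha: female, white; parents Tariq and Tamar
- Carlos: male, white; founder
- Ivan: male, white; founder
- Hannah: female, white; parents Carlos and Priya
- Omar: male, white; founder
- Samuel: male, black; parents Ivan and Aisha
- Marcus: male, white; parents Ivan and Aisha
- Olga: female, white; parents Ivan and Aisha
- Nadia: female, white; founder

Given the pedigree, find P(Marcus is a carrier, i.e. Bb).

2/3

Ivan is white so carries B and passed b to Samuel (bb), so Ivan is Bb.
Aisha is white so carries B and received b from Tariq (bb), so Aisha is Bb.
Their cross gives offspring ratios 1/4 BB : 1/2 Bb : 1/4 bb. Conditioning on Marcus being white, P(Bb) = 1/2 / 3/4 = 2/3.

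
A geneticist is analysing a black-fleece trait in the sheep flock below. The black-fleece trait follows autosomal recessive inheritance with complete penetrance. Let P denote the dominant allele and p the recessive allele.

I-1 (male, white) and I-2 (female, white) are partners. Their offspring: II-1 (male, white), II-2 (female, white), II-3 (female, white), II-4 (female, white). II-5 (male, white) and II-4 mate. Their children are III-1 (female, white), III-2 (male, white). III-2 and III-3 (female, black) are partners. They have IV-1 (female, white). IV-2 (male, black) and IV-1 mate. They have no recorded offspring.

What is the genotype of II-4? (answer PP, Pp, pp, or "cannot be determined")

cannot be determined

II-4's phenotype allows PP or Pp, and no parent or child forces a single allele at both positions; consistent genotype assignments exist with II-4 as PP or Pp.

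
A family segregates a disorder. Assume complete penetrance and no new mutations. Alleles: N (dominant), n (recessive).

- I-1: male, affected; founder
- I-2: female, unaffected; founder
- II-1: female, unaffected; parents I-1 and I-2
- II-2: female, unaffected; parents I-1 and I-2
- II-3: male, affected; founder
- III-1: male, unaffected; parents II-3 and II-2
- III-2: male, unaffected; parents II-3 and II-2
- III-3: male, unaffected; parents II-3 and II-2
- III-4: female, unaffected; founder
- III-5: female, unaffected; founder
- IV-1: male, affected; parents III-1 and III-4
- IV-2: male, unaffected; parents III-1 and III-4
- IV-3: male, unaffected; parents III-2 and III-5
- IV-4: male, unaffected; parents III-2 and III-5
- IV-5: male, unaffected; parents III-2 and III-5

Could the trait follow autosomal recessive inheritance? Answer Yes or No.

A consistent assignment under autosomal recessive exists: I-1 nn, I-2 NN, II-1 Nn, II-2 Nn, II-3 nn, III-1 Nn, III-2 Nn, III-3 Nn, III-4 Nn, III-5 NN, IV-1 nn, IV-2 NN, IV-3 NN, IV-4 NN, IV-5 NN.
In this assignment every recorded phenotype matches its genotype and every non-founder's genotype is obtainable from its parents' genotypes, so the pedigree is consistent.

Yes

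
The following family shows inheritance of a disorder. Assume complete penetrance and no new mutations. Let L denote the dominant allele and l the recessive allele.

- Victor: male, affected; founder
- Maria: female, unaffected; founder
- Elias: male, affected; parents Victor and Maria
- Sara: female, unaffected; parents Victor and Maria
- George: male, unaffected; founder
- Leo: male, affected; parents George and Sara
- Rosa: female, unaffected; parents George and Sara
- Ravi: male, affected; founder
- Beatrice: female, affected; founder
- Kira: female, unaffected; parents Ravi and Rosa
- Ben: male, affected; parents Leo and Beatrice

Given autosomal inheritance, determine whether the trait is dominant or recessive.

recessive

George and Sara are both unaffected yet have an affected child Leo. Under dominance, an affected child requires at least one affected parent, so the trait cannot be dominant.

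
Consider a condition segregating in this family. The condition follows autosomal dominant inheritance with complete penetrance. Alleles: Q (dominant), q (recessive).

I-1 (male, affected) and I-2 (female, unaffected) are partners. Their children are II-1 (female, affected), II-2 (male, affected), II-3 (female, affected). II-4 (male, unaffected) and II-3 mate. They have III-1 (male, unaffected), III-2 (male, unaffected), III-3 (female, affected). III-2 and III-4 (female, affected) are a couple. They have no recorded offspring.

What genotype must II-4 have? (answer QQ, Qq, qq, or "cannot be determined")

II-4 is unaffected, so II-4 is qq.

qq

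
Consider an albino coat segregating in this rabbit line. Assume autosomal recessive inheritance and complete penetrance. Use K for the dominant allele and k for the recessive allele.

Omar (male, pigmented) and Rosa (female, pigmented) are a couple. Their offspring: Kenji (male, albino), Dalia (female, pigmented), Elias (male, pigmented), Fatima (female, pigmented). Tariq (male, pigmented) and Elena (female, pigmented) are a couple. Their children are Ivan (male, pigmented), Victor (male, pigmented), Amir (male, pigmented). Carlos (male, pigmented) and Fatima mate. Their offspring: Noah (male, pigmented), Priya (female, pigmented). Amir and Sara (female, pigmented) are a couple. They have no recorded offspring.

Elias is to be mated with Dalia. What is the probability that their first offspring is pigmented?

8/9

Omar is pigmented so carries K and passed k to Kenji (kk), so Omar is Kk.
Rosa is pigmented so carries K and passed k to Kenji (kk), so Rosa is Kk.
Elias is a pigmented offspring of Omar (Kk) × Rosa (Kk), whose cross gives 1/4 KK : 1/2 Kk : 1/4 kk; conditioning on being pigmented, Elias is KK with probability 1/3, Kk with probability 2/3.
Dalia is a pigmented offspring of Omar (Kk) × Rosa (Kk), whose cross gives 1/4 KK : 1/2 Kk : 1/4 kk; conditioning on being pigmented, Dalia is KK with probability 1/3, Kk with probability 2/3.
Summing over parental genotype combinations, P(offspring is pigmented) = 1/9·1 + 2/9·1 + 2/9·1 + 4/9·3/4 = 8/9.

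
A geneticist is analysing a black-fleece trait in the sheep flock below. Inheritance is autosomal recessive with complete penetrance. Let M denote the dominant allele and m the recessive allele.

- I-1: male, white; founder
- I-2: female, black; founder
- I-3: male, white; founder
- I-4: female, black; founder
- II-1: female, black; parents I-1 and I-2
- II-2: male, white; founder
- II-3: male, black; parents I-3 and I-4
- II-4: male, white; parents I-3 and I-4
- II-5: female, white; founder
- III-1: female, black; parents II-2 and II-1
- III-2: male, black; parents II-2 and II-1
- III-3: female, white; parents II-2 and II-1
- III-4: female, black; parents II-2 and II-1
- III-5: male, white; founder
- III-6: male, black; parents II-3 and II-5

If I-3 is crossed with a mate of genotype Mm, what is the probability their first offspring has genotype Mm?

I-3 is white so carries M and passed m to II-3 (mm), so I-3 is Mm.
The cross gives 1/4 MM : 1/2 Mm : 1/4 mm, so P(offspring has genotype Mm) = 1/2.

1/2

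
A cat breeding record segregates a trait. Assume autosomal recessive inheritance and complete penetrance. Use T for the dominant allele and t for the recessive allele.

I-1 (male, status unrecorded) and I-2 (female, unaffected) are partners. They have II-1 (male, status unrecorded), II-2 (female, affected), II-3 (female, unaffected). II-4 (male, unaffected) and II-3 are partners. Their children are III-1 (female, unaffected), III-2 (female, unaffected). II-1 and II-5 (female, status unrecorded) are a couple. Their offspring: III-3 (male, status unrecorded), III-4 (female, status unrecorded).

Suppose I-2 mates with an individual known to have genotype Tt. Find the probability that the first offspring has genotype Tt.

I-2 is unaffected so carries T and passed t to II-2 (tt), so I-2 is Tt.
The cross gives 1/4 TT : 1/2 Tt : 1/4 tt, so P(offspring has genotype Tt) = 1/2.

1/2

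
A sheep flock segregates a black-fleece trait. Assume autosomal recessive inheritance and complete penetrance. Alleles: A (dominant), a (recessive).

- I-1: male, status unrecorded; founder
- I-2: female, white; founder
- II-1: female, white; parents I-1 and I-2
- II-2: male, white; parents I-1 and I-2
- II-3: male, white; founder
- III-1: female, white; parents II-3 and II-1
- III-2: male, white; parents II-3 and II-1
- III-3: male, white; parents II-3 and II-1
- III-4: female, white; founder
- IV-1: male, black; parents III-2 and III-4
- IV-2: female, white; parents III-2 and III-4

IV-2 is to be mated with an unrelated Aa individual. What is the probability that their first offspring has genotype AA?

III-2 is white so carries A and passed a to IV-1 (aa), so III-2 is Aa.
III-4 is white so carries A and passed a to IV-1 (aa), so III-4 is Aa.
IV-2 is a white offspring of III-2 (Aa) × III-4 (Aa), whose cross gives 1/4 AA : 1/2 Aa : 1/4 aa; conditioning on being white, IV-2 is AA with probability 1/3, Aa with probability 2/3.
Summing over parental genotype combinations, P(offspring has genotype AA) = 1/3·1/2 + 2/3·1/4 = 1/3.

1/3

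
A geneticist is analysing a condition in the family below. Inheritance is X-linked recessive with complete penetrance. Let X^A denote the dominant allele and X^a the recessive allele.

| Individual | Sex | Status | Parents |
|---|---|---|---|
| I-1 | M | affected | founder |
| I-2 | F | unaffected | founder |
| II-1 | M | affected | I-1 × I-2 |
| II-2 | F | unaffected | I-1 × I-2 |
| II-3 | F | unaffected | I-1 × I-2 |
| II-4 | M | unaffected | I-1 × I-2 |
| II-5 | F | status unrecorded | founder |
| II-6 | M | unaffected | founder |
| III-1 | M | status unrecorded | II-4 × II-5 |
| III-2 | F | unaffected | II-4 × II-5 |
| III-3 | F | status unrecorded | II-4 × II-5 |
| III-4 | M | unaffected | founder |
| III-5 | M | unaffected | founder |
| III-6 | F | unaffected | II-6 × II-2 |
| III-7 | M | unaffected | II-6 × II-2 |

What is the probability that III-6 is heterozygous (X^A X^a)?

II-6 is unaffected, so II-6 is X^A Y.
II-2 is unaffected so carries A and received a from I-1 (X^a Y), so II-2 is X^A X^a.
Their cross gives offspring ratios 1/2 X^A X^A : 1/2 X^A X^a. Conditioning on III-6 being unaffected, P(X^A X^a) = 1/2 / 1 = 1/2.

1/2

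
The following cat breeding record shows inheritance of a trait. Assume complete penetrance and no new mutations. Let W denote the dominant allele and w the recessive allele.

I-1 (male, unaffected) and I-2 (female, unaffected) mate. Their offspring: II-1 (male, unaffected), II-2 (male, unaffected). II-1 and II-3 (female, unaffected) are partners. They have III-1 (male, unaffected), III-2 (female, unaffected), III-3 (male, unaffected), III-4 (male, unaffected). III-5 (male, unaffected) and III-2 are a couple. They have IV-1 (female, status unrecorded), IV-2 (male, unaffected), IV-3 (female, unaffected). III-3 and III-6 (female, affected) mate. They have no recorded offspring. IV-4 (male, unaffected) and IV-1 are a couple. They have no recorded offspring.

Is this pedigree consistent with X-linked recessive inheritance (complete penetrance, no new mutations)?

A consistent assignment under X-linked recessive exists: I-1 X^W Y, I-2 X^W X^W, II-1 X^W Y, II-2 X^W Y, II-3 X^W X^W, III-1 X^W Y, III-2 X^W X^W, III-3 X^W Y, III-4 X^W Y, III-5 X^W Y, III-6 X^w X^w, IV-1 X^W X^W, IV-2 X^W Y, IV-3 X^W X^W, IV-4 X^W Y.
In this assignment every recorded phenotype matches its genotype and every non-founder's genotype is obtainable from its parents' genotypes, so the pedigree is consistent.

Yes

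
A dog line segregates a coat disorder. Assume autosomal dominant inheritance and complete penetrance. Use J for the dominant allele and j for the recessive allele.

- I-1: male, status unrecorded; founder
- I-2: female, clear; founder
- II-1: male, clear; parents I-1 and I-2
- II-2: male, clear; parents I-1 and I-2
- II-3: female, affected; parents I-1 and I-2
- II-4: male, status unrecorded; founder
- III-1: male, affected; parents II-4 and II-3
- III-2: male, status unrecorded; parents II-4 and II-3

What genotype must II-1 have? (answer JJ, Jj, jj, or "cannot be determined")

II-1 is clear, so II-1 is jj.

jj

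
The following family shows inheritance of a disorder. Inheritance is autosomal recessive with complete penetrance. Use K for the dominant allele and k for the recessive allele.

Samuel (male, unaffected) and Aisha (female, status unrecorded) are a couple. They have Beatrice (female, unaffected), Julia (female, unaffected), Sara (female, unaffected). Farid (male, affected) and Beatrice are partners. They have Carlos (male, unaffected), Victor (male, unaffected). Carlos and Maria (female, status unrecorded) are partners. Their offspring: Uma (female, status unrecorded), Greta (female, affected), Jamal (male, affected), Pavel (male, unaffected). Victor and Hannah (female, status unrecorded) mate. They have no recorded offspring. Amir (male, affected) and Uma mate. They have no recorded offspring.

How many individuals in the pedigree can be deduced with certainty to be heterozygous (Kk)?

2

Obligate heterozygotes: Carlos is unaffected so carries K and received k from Farid (kk), so Carlos is Kk; Victor is unaffected so carries K and received k from Farid (kk), so Victor is Kk.
Every other individual is either homozygous by phenotype or has at least one consistent homozygous assignment, so the count is 2.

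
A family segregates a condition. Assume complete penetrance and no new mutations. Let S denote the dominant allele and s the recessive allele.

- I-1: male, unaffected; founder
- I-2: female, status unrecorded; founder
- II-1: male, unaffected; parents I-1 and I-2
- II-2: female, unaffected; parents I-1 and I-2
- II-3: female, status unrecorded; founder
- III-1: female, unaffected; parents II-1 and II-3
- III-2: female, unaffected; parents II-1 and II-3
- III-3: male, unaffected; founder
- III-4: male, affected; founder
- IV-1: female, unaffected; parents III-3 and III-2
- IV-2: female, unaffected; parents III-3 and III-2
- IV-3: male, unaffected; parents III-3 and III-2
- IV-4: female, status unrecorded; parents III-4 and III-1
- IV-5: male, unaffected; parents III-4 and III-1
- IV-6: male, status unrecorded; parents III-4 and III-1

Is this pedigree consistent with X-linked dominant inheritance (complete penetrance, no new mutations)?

A consistent assignment under X-linked dominant exists: I-1 X^s Y, I-2 X^S X^s, II-1 X^s Y, II-2 X^s X^s, II-3 X^S X^s, III-1 X^s X^s, III-2 X^s X^s, III-3 X^s Y, III-4 X^S Y, IV-1 X^s X^s, IV-2 X^s X^s, IV-3 X^s Y, IV-4 X^S X^s, IV-5 X^s Y, IV-6 X^s Y.
In this assignment every recorded phenotype matches its genotype and every non-founder's genotype is obtainable from its parents' genotypes, so the pedigree is consistent.

Yes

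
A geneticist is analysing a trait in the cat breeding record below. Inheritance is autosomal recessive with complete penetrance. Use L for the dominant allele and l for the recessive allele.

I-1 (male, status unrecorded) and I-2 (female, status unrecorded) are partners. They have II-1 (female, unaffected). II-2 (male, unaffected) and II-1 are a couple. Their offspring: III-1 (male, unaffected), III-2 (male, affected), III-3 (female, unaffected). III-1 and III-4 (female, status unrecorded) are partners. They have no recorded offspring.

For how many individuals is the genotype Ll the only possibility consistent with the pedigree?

Obligate heterozygotes: II-1 is unaffected so carries L and passed l to III-2 (ll), so II-1 is Ll; II-2 is unaffected so carries L and passed l to III-2 (ll), so II-2 is Ll.
Every other individual is either homozygous by phenotype or has at least one consistent homozygous assignment, so the count is 2.

2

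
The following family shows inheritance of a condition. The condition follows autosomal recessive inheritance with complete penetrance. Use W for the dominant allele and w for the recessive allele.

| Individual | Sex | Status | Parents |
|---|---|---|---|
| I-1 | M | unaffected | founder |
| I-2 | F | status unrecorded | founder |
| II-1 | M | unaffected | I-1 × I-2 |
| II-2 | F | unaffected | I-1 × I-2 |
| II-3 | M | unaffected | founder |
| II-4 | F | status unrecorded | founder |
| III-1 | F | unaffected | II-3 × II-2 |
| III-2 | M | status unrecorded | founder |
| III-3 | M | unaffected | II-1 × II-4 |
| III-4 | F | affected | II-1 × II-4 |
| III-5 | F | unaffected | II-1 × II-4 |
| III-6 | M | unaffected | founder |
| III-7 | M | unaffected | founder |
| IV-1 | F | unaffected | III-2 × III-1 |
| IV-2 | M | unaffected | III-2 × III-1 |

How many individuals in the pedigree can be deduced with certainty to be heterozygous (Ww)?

Obligate heterozygotes: II-1 is unaffected so carries W and passed w to III-4 (ww), so II-1 is Ww.
Every other individual is either homozygous by phenotype or has at least one consistent homozygous assignment, so the count is 1.

1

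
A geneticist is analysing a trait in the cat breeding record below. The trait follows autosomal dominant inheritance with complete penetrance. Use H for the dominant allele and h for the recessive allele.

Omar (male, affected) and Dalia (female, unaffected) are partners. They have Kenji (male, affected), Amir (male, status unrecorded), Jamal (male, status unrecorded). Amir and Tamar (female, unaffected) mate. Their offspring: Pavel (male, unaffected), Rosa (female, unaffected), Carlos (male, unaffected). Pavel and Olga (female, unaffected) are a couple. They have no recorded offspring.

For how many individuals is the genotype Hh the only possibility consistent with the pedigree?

1

Obligate heterozygotes: Kenji is affected so carries H and received h from Dalia (hh), so Kenji is Hh.
Every other individual is either homozygous by phenotype or has at least one consistent homozygous assignment, so the count is 1.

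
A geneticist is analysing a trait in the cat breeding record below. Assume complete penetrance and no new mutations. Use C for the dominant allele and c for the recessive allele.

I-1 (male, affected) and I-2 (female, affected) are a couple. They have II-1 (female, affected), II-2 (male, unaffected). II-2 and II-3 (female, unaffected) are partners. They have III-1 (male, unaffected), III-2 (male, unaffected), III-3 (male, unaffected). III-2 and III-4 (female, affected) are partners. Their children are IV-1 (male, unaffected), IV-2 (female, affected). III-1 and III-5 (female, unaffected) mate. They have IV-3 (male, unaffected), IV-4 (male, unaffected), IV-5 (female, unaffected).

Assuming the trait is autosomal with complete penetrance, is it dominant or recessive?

dominant

I-1 and I-2 are both affected yet have an unaffected child II-2. Under a recessive model two affected parents are homozygous and every child would be affected, so the trait cannot be recessive.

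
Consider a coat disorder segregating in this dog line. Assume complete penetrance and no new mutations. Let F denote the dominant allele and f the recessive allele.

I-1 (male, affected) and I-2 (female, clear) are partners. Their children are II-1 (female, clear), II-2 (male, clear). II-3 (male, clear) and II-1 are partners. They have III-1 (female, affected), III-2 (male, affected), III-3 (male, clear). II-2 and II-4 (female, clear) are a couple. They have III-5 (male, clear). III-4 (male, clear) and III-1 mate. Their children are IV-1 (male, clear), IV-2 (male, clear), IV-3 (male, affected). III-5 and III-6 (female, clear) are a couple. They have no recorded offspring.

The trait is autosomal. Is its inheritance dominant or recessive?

recessive

II-3 and II-1 are both clear yet have an affected child III-1. Under dominance, an affected child requires at least one affected parent, so the trait cannot be dominant.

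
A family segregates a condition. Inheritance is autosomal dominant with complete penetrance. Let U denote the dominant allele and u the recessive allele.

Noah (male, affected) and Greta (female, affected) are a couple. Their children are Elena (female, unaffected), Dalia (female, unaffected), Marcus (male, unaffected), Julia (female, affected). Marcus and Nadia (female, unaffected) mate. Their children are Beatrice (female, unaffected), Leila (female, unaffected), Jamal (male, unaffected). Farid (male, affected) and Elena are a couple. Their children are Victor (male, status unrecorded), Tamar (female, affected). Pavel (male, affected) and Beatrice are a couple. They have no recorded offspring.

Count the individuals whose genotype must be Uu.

Obligate heterozygotes: Noah is affected so carries U and passed u to Elena (uu), so Noah is Uu; Greta is affected so carries U and passed u to Elena (uu), so Greta is Uu; Tamar is affected so carries U and received u from Elena (uu), so Tamar is Uu.
Every other individual is either homozygous by phenotype or has at least one consistent homozygous assignment, so the count is 3.

3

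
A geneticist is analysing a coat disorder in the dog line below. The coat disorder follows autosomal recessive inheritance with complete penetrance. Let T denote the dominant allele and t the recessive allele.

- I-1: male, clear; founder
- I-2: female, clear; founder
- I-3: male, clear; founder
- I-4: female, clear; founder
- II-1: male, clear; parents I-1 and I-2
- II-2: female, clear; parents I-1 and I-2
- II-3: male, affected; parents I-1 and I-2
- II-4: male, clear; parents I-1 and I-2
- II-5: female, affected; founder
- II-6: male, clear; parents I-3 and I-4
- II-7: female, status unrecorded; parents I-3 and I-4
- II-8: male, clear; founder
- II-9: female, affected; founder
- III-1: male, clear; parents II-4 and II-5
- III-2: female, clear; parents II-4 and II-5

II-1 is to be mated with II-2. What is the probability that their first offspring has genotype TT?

4/9

I-1 is clear so carries T and passed t to II-3 (tt), so I-1 is Tt.
I-2 is clear so carries T and passed t to II-3 (tt), so I-2 is Tt.
II-1 is a clear offspring of I-1 (Tt) × I-2 (Tt), whose cross gives 1/4 TT : 1/2 Tt : 1/4 tt; conditioning on being clear, II-1 is TT with probability 1/3, Tt with probability 2/3.
II-2 is a clear offspring of I-1 (Tt) × I-2 (Tt), whose cross gives 1/4 TT : 1/2 Tt : 1/4 tt; conditioning on being clear, II-2 is TT with probability 1/3, Tt with probability 2/3.
Summing over parental genotype combinations, P(offspring has genotype TT) = 1/9·1 + 2/9·1/2 + 2/9·1/2 + 4/9·1/4 = 4/9.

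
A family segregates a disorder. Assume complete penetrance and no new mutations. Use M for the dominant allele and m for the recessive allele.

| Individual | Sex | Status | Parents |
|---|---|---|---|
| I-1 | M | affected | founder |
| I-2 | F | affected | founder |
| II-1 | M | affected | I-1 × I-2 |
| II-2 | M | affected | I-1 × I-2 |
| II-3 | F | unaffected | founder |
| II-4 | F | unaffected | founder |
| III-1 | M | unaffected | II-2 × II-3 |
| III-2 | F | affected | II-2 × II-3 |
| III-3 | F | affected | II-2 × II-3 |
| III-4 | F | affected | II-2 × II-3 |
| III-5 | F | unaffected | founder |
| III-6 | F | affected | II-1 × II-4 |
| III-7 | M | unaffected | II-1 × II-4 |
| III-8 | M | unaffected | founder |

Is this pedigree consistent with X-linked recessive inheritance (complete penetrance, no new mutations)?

A consistent assignment under X-linked recessive exists: I-1 X^m Y, I-2 X^m X^m, II-1 X^m Y, II-2 X^m Y, II-3 X^M X^m, II-4 X^M X^m, III-1 X^M Y, III-2 X^m X^m, III-3 X^m X^m, III-4 X^m X^m, III-5 X^M X^M, III-6 X^m X^m, III-7 X^M Y, III-8 X^M Y.
In this assignment every recorded phenotype matches its genotype and every non-founder's genotype is obtainable from its parents' genotypes, so the pedigree is consistent.

Yes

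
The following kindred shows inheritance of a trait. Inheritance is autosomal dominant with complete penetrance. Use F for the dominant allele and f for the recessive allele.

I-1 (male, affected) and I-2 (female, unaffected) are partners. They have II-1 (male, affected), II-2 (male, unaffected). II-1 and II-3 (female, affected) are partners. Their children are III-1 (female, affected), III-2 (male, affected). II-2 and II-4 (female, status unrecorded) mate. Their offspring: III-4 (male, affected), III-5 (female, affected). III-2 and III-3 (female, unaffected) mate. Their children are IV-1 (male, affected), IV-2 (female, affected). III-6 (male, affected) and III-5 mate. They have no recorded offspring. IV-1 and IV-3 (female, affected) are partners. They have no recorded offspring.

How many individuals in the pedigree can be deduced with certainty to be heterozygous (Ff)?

Obligate heterozygotes: I-1 is affected so carries F and passed f to II-2 (ff), so I-1 is Ff; II-1 is affected so carries F and received f from I-2 (ff), so II-1 is Ff; III-4 is affected so carries F and received f from II-2 (ff), so III-4 is Ff; III-5 is affected so carries F and received f from II-2 (ff), so III-5 is Ff; IV-1 is affected so carries F and received f from III-3 (ff), so IV-1 is Ff; IV-2 is affected so carries F and received f from III-3 (ff), so IV-2 is Ff.
Every other individual is either homozygous by phenotype or has at least one consistent homozygous assignment, so the count is 6.

6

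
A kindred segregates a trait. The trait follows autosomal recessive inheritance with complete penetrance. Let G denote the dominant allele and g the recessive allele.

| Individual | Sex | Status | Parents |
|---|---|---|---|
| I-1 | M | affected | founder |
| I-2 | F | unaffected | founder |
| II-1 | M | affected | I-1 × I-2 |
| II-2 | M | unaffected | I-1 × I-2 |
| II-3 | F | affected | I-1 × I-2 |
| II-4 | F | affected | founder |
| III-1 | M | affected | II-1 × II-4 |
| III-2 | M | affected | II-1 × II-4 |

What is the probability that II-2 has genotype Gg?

1

II-2 is unaffected so carries G and received g from I-1 (gg), so II-2 is Gg, giving P(Gg) = 1.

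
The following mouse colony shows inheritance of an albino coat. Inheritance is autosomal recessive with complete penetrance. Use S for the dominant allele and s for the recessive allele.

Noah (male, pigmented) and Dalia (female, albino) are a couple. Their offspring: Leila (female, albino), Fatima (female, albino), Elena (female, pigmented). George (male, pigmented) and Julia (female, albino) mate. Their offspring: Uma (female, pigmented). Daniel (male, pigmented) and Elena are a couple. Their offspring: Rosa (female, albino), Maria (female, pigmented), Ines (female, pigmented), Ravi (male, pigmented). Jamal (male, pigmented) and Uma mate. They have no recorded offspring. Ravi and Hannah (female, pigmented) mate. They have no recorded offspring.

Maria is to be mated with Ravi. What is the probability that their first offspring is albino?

1/9

Daniel is pigmented so carries S and passed s to Rosa (ss), so Daniel is Ss.
Elena is pigmented so carries S and received s from Dalia (ss), so Elena is Ss.
Maria is a pigmented offspring of Daniel (Ss) × Elena (Ss), whose cross gives 1/4 SS : 1/2 Ss : 1/4 ss; conditioning on being pigmented, Maria is SS with probability 1/3, Ss with probability 2/3.
Ravi is a pigmented offspring of Daniel (Ss) × Elena (Ss), whose cross gives 1/4 SS : 1/2 Ss : 1/4 ss; conditioning on being pigmented, Ravi is SS with probability 1/3, Ss with probability 2/3.
Summing over parental genotype combinations, P(offspring is albino) = 4/9·1/4 = 1/9.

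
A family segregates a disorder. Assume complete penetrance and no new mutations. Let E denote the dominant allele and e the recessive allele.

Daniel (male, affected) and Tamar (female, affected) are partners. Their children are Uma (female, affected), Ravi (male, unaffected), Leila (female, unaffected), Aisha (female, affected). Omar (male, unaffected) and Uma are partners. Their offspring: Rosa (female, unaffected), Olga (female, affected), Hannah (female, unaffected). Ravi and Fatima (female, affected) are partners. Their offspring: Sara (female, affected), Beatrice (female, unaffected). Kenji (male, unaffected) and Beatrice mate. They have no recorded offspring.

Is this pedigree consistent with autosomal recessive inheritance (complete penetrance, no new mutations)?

No

Under autosomal recessive, Ravi (unaffected, male) cannot arise from Daniel (affected) × Tamar (affected).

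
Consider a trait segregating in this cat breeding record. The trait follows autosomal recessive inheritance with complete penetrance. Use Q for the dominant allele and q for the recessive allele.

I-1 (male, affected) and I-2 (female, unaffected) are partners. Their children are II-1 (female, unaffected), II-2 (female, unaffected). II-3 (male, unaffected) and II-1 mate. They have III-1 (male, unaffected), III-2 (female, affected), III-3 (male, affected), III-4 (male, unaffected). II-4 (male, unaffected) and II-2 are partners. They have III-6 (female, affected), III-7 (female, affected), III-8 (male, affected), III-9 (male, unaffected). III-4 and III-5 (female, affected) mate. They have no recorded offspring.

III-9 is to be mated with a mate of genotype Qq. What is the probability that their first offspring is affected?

II-4 is unaffected so carries Q and passed q to III-6 (qq), so II-4 is Qq.
II-2 is unaffected so carries Q and received q from I-1 (qq), so II-2 is Qq.
III-9 is an unaffected offspring of II-4 (Qq) × II-2 (Qq), whose cross gives 1/4 QQ : 1/2 Qq : 1/4 qq; conditioning on being unaffected, III-9 is QQ with probability 1/3, Qq with probability 2/3.
Summing over parental genotype combinations, P(offspring is affected) = 2/3·1/4 = 1/6.

1/6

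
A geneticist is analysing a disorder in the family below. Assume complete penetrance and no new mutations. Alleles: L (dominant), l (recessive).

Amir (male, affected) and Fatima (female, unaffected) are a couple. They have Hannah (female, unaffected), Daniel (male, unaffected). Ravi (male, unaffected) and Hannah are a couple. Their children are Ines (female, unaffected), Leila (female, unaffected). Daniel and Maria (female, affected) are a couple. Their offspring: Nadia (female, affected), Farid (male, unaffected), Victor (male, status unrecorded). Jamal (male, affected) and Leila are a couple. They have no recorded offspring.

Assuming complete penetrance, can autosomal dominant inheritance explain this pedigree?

Yes

A consistent assignment under autosomal dominant exists: Amir Ll, Fatima ll, Hannah ll, Daniel ll, Ravi ll, Maria Ll, Ines ll, Leila ll, Jamal LL, Nadia Ll, Farid ll, Victor Ll.
In this assignment every recorded phenotype matches its genotype and every non-founder's genotype is obtainable from its parents' genotypes, so the pedigree is consistent.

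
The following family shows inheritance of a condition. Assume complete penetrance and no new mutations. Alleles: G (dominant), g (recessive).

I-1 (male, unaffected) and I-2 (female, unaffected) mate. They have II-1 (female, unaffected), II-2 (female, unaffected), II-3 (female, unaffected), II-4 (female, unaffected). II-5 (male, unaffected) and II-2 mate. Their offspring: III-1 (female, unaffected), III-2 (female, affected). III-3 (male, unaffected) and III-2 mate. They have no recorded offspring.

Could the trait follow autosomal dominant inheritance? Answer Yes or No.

Under autosomal dominant, III-2 (affected, female) cannot arise from II-5 (unaffected) × II-2 (unaffected).

No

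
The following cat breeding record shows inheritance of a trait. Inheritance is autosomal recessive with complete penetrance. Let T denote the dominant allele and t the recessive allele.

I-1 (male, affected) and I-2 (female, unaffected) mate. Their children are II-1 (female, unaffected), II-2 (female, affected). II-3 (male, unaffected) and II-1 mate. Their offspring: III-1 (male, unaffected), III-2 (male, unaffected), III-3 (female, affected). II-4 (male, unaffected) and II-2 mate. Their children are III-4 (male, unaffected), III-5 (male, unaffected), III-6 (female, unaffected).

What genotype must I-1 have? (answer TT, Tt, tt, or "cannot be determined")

tt

I-1 is affected, so I-1 is tt.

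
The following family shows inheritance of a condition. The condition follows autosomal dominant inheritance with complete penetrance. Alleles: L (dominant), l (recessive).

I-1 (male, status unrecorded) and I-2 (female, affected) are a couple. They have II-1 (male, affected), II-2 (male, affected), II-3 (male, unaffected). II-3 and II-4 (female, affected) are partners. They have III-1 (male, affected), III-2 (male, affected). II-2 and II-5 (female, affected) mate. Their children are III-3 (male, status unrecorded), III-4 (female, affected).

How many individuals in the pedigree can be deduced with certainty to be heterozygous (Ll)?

3

Obligate heterozygotes: I-2 is affected so carries L and passed l to II-3 (ll), so I-2 is Ll; III-1 is affected so carries L and received l from II-3 (ll), so III-1 is Ll; III-2 is affected so carries L and received l from II-3 (ll), so III-2 is Ll.
Every other individual is either homozygous by phenotype or has at least one consistent homozygous assignment, so the count is 3.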